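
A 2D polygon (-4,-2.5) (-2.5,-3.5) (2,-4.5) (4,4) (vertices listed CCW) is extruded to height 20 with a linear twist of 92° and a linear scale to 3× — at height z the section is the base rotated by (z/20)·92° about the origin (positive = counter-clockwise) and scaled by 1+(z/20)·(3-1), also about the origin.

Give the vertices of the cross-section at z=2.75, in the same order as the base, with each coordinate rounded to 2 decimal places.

t = z/height = 2.75/20 = 0.1375
s = 1 + (scale-1)·z/height = 1 + (3-1)·2.75/20 = 1.275000
θ = twist·z/height = 92°·2.75/20 = 12.6500° = 0.220784 rad
cos θ = 0.975726, sin θ = 0.218995 (intermediates below are computed at full precision and shown rounded to 5 d.p.)
v1: (-4,-2.5) → rotate → (-3.35542,-3.31529) → ×s → (-4.27816,-4.22700) → (-4.28,-4.23)
v2: (-2.5,-3.5) → rotate → (-1.67283,-3.96253) → ×s → (-2.13286,-5.05222) → (-2.13,-5.05)
v3: (2,-4.5) → rotate → (2.93693,-3.95278) → ×s → (3.74458,-5.03979) → (3.74,-5.04)
v4: (4,4) → rotate → (3.02692,4.77888) → ×s → (3.85933,6.09308) → (3.86,6.09)

Cross-section at z=2.75: (-4.28,-4.23) (-2.13,-5.05) (3.74,-5.04) (3.86,6.09)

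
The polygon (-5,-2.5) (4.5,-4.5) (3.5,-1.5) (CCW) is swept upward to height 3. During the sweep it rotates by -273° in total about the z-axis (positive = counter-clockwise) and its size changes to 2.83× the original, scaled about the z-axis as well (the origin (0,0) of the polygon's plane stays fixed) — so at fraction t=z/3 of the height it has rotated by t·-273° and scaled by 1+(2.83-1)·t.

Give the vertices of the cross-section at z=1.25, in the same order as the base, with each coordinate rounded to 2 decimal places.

t = z/height = 1.25/3 = 0.416667
s = 1 + (scale-1)·z/height = 1 + (2.83-1)·1.25/3 = 1.762500
θ = twist·z/height = -273°·1.25/3 = -113.7500° = -1.985312 rad
cos θ = -0.402747, sin θ = -0.915311 (intermediates below are computed at full precision and shown rounded to 5 d.p.)
v1: (-5,-2.5) → rotate → (-0.27455,5.58342) → ×s → (-0.48389,9.84079) → (-0.48,9.84)
v2: (4.5,-4.5) → rotate → (-5.93126,-2.30654) → ×s → (-10.45385,-4.06528) → (-10.45,-4.07)
v3: (3.5,-1.5) → rotate → (-2.78258,-2.59947) → ×s → (-4.90430,-4.58157) → (-4.90,-4.58)

Cross-section at z=1.25: (-0.48,9.84) (-10.45,-4.07) (-4.90,-4.58)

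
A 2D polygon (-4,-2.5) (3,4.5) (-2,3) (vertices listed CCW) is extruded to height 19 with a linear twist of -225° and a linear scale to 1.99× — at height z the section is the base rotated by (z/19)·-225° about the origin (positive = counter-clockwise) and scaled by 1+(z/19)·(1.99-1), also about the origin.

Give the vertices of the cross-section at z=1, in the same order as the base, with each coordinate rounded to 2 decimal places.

t = z/height = 1/19 = 0.0526316
s = 1 + (scale-1)·z/height = 1 + (1.99-1)·1/19 = 1.052105
θ = twist·z/height = -225°·1/19 = -11.8421° = -0.206684 rad
cos θ = 0.978717, sin θ = -0.205215 (intermediates below are computed at full precision and shown rounded to 5 d.p.)
v1: (-4,-2.5) → rotate → (-4.42791,-1.62593) → ×s → (-4.65862,-1.71065) → (-4.66,-1.71)
v2: (3,4.5) → rotate → (3.85962,3.78858) → ×s → (4.06073,3.98598) → (4.06,3.99)
v3: (-2,3) → rotate → (-1.34179,3.34658) → ×s → (-1.41170,3.52096) → (-1.41,3.52)

Cross-section at z=1: (-4.66,-1.71) (4.06,3.99) (-1.41,3.52)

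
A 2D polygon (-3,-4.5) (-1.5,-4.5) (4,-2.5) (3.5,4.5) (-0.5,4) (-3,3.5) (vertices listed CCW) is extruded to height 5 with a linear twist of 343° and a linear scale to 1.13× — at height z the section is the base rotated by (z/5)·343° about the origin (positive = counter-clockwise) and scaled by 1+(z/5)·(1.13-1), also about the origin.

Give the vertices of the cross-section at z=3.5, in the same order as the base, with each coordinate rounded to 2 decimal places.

Cross-section at z=3.5: (-2.62,5.28) (-3.44,3.87) (-4.54,-2.42) (2.35,-5.76) (4.06,-1.70) (4.94,0.93)

t = z/height = 3.5/5 = 0.7
s = 1 + (scale-1)·z/height = 1 + (1.13-1)·3.5/5 = 1.091000
θ = twist·z/height = 343°·3.5/5 = 240.1000° = 4.190536 rad
cos θ = -0.498488, sin θ = -0.866897 (intermediates below are computed at full precision and shown rounded to 5 d.p.)
v1: (-3,-4.5) → rotate → (-2.40557,4.84389) → ×s → (-2.62448,5.28468) → (-2.62,5.28)
v2: (-1.5,-4.5) → rotate → (-3.15330,3.54354) → ×s → (-3.44025,3.86600) → (-3.44,3.87)
v3: (4,-2.5) → rotate → (-4.16119,-2.22137) → ×s → (-4.53986,-2.42351) → (-4.54,-2.42)
v4: (3.5,4.5) → rotate → (2.15633,-5.27733) → ×s → (2.35255,-5.75757) → (2.35,-5.76)
v5: (-0.5,4) → rotate → (3.71683,-1.56050) → ×s → (4.05506,-1.70251) → (4.06,-1.70)
v6: (-3,3.5) → rotate → (4.52960,0.85598) → ×s → (4.94180,0.93388) → (4.94,0.93)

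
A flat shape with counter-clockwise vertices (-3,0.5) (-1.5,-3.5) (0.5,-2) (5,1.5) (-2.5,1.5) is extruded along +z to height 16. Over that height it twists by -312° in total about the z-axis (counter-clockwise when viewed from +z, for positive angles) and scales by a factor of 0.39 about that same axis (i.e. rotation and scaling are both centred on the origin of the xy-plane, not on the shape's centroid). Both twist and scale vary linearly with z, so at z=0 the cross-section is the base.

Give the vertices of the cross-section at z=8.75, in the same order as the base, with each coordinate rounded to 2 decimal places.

Cross-section at z=8.75: (2.03,0.00) (0.61,2.46) (-0.55,1.26) (-3.12,-1.53) (1.81,-0.71)

t = z/height = 8.75/16 = 0.546875
s = 1 + (scale-1)·z/height = 1 + (0.39-1)·8.75/16 = 0.666406
θ = twist·z/height = -312°·8.75/16 = -170.6250° = -2.977968 rad
cos θ = -0.986643, sin θ = -0.162895 (intermediates below are computed at full precision and shown rounded to 5 d.p.)
v1: (-3,0.5) → rotate → (3.04138,-0.00464) → ×s → (2.02679,-0.00309) → (2.03,0.00)
v2: (-1.5,-3.5) → rotate → (0.90983,3.69759) → ×s → (0.60632,2.46410) → (0.61,2.46)
v3: (0.5,-2) → rotate → (-0.81911,1.89184) → ×s → (-0.54586,1.26073) → (-0.55,1.26)
v4: (5,1.5) → rotate → (-4.68887,-2.29444) → ×s → (-3.12469,-1.52903) → (-3.12,-1.53)
v5: (-2.5,1.5) → rotate → (2.71095,-1.07273) → ×s → (1.80660,-0.71487) → (1.81,-0.71)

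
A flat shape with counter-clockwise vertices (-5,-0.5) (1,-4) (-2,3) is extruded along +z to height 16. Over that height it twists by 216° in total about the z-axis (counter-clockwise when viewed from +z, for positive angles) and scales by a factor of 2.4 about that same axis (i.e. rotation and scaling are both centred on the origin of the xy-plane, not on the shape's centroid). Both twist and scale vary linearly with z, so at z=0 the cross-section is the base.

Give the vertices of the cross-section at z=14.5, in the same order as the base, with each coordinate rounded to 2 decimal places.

Cross-section at z=14.5: (10.61,4.17) (-4.65,8.12) (6.21,-5.32)

t = z/height = 14.5/16 = 0.90625
s = 1 + (scale-1)·z/height = 1 + (2.4-1)·14.5/16 = 2.268750
θ = twist·z/height = 216°·14.5/16 = 195.7500° = 3.416482 rad
cos θ = -0.962455, sin θ = -0.271440 (intermediates below are computed at full precision and shown rounded to 5 d.p.)
v1: (-5,-0.5) → rotate → (4.67656,1.83843) → ×s → (10.60994,4.17094) → (10.61,4.17)
v2: (1,-4) → rotate → (-2.04822,3.57838) → ×s → (-4.64689,8.11845) → (-4.65,8.12)
v3: (-2,3) → rotate → (2.73923,-2.34448) → ×s → (6.21463,-5.31905) → (6.21,-5.32)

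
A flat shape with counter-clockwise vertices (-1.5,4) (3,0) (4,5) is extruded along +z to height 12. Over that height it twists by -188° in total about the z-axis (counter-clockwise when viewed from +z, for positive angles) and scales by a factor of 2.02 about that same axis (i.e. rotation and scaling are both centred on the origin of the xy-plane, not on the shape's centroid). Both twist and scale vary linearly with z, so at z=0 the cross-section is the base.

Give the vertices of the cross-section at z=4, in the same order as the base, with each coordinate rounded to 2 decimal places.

t = z/height = 4/12 = 0.333333
s = 1 + (scale-1)·z/height = 1 + (2.02-1)·4/12 = 1.340000
θ = twist·z/height = -188°·4/12 = -62.6667° = -1.093740 rad
cos θ = 0.459166, sin θ = -0.888350 (intermediates below are computed at full precision and shown rounded to 5 d.p.)
v1: (-1.5,4) → rotate → (2.86465,3.16919) → ×s → (3.83863,4.24672) → (3.84,4.25)
v2: (3,0) → rotate → (1.37750,-2.66505) → ×s → (1.84585,-3.57117) → (1.85,-3.57)
v3: (4,5) → rotate → (6.27842,-1.25757) → ×s → (8.41308,-1.68514) → (8.41,-1.69)

Cross-section at z=4: (3.84,4.25) (1.85,-3.57) (8.41,-1.69)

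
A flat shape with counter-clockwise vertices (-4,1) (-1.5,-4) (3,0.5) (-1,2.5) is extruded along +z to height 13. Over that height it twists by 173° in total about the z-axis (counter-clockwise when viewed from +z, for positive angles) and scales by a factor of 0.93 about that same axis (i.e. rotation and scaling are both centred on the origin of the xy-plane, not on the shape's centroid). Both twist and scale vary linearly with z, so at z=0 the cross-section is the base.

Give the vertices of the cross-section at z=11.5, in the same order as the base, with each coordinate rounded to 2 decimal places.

t = z/height = 11.5/13 = 0.884615
s = 1 + (scale-1)·z/height = 1 + (0.93-1)·11.5/13 = 0.938077
θ = twist·z/height = 173°·11.5/13 = 153.0385° = 2.671025 rad
cos θ = -0.891311, sin θ = 0.453392 (intermediates below are computed at full precision and shown rounded to 5 d.p.)
v1: (-4,1) → rotate → (3.11185,-2.70488) → ×s → (2.91916,-2.53739) → (2.92,-2.54)
v2: (-1.5,-4) → rotate → (3.15054,2.88516) → ×s → (2.95544,2.70650) → (2.96,2.71)
v3: (3,0.5) → rotate → (-2.90063,0.91452) → ×s → (-2.72101,0.85789) → (-2.72,0.86)
v4: (-1,2.5) → rotate → (-0.24217,-2.68167) → ×s → (-0.22717,-2.51561) → (-0.23,-2.52)

Cross-section at z=11.5: (2.92,-2.54) (2.96,2.71) (-2.72,0.86) (-0.23,-2.52)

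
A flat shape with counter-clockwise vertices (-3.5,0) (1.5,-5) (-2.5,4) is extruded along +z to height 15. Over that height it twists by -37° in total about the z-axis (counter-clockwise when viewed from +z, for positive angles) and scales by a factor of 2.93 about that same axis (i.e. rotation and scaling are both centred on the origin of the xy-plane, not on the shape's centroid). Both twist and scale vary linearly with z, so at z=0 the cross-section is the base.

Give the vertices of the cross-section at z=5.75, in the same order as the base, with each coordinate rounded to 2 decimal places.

t = z/height = 5.75/15 = 0.383333
s = 1 + (scale-1)·z/height = 1 + (2.93-1)·5.75/15 = 1.739833
θ = twist·z/height = -37°·5.75/15 = -14.1833° = -0.247546 rad
cos θ = 0.969517, sin θ = -0.245025 (intermediates below are computed at full precision and shown rounded to 5 d.p.)
v1: (-3.5,0) → rotate → (-3.39331,0.85759) → ×s → (-5.90379,1.49206) → (-5.90,1.49)
v2: (1.5,-5) → rotate → (0.22915,-5.21512) → ×s → (0.39868,-9.07344) → (0.40,-9.07)
v3: (-2.5,4) → rotate → (-1.44369,4.49063) → ×s → (-2.51178,7.81295) → (-2.51,7.81)

Cross-section at z=5.75: (-5.90,1.49) (0.40,-9.07) (-2.51,7.81)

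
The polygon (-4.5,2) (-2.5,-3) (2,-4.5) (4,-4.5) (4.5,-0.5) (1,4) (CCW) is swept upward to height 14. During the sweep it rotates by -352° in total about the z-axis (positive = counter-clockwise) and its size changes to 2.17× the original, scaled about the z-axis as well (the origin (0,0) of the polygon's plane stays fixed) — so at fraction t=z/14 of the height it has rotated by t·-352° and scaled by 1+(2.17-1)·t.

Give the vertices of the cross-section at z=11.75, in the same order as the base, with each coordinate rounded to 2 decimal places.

Cross-section at z=11.75: (-7.41,-6.35) (3.24,-7.03) (9.76,-0.25) (11.46,3.33) (4.72,7.63) (-6.31,5.19)

t = z/height = 11.75/14 = 0.839286
s = 1 + (scale-1)·z/height = 1 + (2.17-1)·11.75/14 = 1.981964
θ = twist·z/height = -352°·11.75/14 = -295.4286° = -5.156201 rad
cos θ = 0.429386, sin θ = 0.903121 (intermediates below are computed at full precision and shown rounded to 5 d.p.)
v1: (-4.5,2) → rotate → (-3.73848,-3.20527) → ×s → (-7.40953,-6.35274) → (-7.41,-6.35)
v2: (-2.5,-3) → rotate → (1.63590,-3.54596) → ×s → (3.24230,-7.02797) → (3.24,-7.03)
v3: (2,-4.5) → rotate → (4.92282,-0.12599) → ×s → (9.75685,-0.24971) → (9.76,-0.25)
v4: (4,-4.5) → rotate → (5.78159,1.68025) → ×s → (11.45890,3.33020) → (11.46,3.33)
v5: (4.5,-0.5) → rotate → (2.38380,3.84935) → ×s → (4.72460,7.62928) → (4.72,7.63)
v6: (1,4) → rotate → (-3.18310,2.62066) → ×s → (-6.30879,5.19406) → (-6.31,5.19)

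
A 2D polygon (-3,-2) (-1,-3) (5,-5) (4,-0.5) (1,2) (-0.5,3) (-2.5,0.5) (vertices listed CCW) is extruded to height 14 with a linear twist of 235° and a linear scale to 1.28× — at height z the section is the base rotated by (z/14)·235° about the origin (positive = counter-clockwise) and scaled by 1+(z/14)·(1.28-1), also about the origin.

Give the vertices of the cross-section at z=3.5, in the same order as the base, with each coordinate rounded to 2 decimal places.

t = z/height = 3.5/14 = 0.25
s = 1 + (scale-1)·z/height = 1 + (1.28-1)·3.5/14 = 1.070000
θ = twist·z/height = 235°·3.5/14 = 58.7500° = 1.025381 rad
cos θ = 0.518773, sin θ = 0.854912 (intermediates below are computed at full precision and shown rounded to 5 d.p.)
v1: (-3,-2) → rotate → (0.15350,-3.60228) → ×s → (0.16425,-3.85444) → (0.16,-3.85)
v2: (-1,-3) → rotate → (2.04596,-2.41123) → ×s → (2.18918,-2.58002) → (2.19,-2.58)
v3: (5,-5) → rotate → (6.86843,1.68069) → ×s → (7.34922,1.79834) → (7.35,1.80)
v4: (4,-0.5) → rotate → (2.50255,3.16026) → ×s → (2.67773,3.38148) → (2.68,3.38)
v5: (1,2) → rotate → (-1.19105,1.89246) → ×s → (-1.27442,2.02493) → (-1.27,2.02)
v6: (-0.5,3) → rotate → (-2.82412,1.12886) → ×s → (-3.02181,1.20788) → (-3.02,1.21)
v7: (-2.5,0.5) → rotate → (-1.72439,-1.87789) → ×s → (-1.84510,-2.00935) → (-1.85,-2.01)

Cross-section at z=3.5: (0.16,-3.85) (2.19,-2.58) (7.35,1.80) (2.68,3.38) (-1.27,2.02) (-3.02,1.21) (-1.85,-2.01)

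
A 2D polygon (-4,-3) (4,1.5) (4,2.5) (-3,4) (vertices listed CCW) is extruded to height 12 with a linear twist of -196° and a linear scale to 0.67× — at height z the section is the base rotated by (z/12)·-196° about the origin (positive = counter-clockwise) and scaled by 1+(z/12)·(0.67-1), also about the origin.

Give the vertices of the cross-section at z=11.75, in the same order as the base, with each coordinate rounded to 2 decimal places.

Cross-section at z=11.75: (3.07,1.43) (-2.86,-0.43) (-3.00,-1.10) (1.43,-3.07)

t = z/height = 11.75/12 = 0.979167
s = 1 + (scale-1)·z/height = 1 + (0.67-1)·11.75/12 = 0.676875
θ = twist·z/height = -196°·11.75/12 = -191.9167° = -3.349578 rad
cos θ = -0.978449, sin θ = 0.206489 (intermediates below are computed at full precision and shown rounded to 5 d.p.)
v1: (-4,-3) → rotate → (4.53326,2.10939) → ×s → (3.06845,1.42779) → (3.07,1.43)
v2: (4,1.5) → rotate → (-4.22353,-0.64172) → ×s → (-2.85880,-0.43436) → (-2.86,-0.43)
v3: (4,2.5) → rotate → (-4.43002,-1.62017) → ×s → (-2.99857,-1.09665) → (-3.00,-1.10)
v4: (-3,4) → rotate → (2.10939,-4.53326) → ×s → (1.42779,-3.06845) → (1.43,-3.07)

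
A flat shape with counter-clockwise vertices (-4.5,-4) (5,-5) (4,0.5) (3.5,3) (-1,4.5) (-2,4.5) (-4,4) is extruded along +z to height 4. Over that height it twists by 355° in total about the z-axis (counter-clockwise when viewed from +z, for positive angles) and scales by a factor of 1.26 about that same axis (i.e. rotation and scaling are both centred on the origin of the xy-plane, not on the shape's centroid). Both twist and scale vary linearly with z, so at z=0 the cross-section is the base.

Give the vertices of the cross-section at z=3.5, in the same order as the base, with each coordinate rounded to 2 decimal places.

Cross-section at z=3.5: (-7.32,1.00) (-0.66,-8.65) (3.66,-3.33) (5.59,-0.86) (3.39,4.53) (2.59,5.46) (0.53,6.92)

t = z/height = 3.5/4 = 0.875
s = 1 + (scale-1)·z/height = 1 + (1.26-1)·3.5/4 = 1.227500
θ = twist·z/height = 355°·3.5/4 = 310.6250° = 5.421429 rad
cos θ = 0.651105, sin θ = -0.758987 (intermediates below are computed at full precision and shown rounded to 5 d.p.)
v1: (-4.5,-4) → rotate → (-5.96592,0.81102) → ×s → (-7.32317,0.99553) → (-7.32,1.00)
v2: (5,-5) → rotate → (-0.53941,-7.05046) → ×s → (-0.66212,-8.65444) → (-0.66,-8.65)
v3: (4,0.5) → rotate → (2.98392,-2.71040) → ×s → (3.66276,-3.32701) → (3.66,-3.33)
v4: (3.5,3) → rotate → (4.55583,-0.70314) → ×s → (5.59228,-0.86310) → (5.59,-0.86)
v5: (-1,4.5) → rotate → (2.76434,3.68896) → ×s → (3.39322,4.52820) → (3.39,4.53)
v6: (-2,4.5) → rotate → (2.11323,4.44795) → ×s → (2.59399,5.45986) → (2.59,5.46)
v7: (-4,4) → rotate → (0.43153,5.64037) → ×s → (0.52970,6.92356) → (0.53,6.92)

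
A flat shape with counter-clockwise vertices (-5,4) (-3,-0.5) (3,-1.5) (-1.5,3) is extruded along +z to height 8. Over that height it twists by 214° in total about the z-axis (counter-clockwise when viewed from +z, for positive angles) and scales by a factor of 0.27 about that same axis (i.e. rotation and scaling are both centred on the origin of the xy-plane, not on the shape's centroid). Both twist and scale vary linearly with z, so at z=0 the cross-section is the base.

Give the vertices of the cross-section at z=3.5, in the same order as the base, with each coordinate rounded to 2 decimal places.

Cross-section at z=3.5: (-2.50,-3.57) (0.47,-2.02) (0.89,2.10) (-1.97,-1.15)

t = z/height = 3.5/8 = 0.4375
s = 1 + (scale-1)·z/height = 1 + (0.27-1)·3.5/8 = 0.680625
θ = twist·z/height = 214°·3.5/8 = 93.6250° = 1.634065 rad
cos θ = -0.063226, sin θ = 0.997999 (intermediates below are computed at full precision and shown rounded to 5 d.p.)
v1: (-5,4) → rotate → (-3.67587,-5.24290) → ×s → (-2.50189,-3.56845) → (-2.50,-3.57)
v2: (-3,-0.5) → rotate → (0.68868,-2.96238) → ×s → (0.46873,-2.01627) → (0.47,-2.02)
v3: (3,-1.5) → rotate → (1.30732,3.08884) → ×s → (0.88980,2.10234) → (0.89,2.10)
v4: (-1.5,3) → rotate → (-2.89916,-1.68668) → ×s → (-1.97324,-1.14799) → (-1.97,-1.15)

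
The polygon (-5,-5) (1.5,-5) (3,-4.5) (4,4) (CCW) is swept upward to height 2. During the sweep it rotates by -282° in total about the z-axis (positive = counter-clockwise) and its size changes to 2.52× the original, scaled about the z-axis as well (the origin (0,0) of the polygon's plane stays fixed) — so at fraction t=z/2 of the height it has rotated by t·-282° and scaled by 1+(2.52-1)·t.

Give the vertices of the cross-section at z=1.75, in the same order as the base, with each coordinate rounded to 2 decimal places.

Cross-section at z=1.75: (15.30,-6.11) (9.32,7.81) (6.87,10.56) (-12.24,4.88)

t = z/height = 1.75/2 = 0.875
s = 1 + (scale-1)·z/height = 1 + (2.52-1)·1.75/2 = 2.330000
θ = twist·z/height = -282°·1.75/2 = -246.7500° = -4.306600 rad
cos θ = -0.394744, sin θ = 0.918791 (intermediates below are computed at full precision and shown rounded to 5 d.p.)
v1: (-5,-5) → rotate → (6.56768,-2.62024) → ×s → (15.30268,-6.10515) → (15.30,-6.11)
v2: (1.5,-5) → rotate → (4.00184,3.35191) → ×s → (9.32429,7.80994) → (9.32,7.81)
v3: (3,-4.5) → rotate → (2.95033,4.53272) → ×s → (6.87427,10.56124) → (6.87,10.56)
v4: (4,4) → rotate → (-5.25414,2.09619) → ×s → (-12.24215,4.88412) → (-12.24,4.88)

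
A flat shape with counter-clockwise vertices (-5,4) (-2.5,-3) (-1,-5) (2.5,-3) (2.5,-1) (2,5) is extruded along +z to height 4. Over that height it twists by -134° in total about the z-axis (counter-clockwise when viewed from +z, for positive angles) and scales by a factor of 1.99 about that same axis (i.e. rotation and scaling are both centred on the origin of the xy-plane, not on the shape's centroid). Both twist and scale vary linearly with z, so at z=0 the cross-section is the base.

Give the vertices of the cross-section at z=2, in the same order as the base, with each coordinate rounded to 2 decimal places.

t = z/height = 2/4 = 0.5
s = 1 + (scale-1)·z/height = 1 + (1.99-1)·2/4 = 1.495000
θ = twist·z/height = -134°·2/4 = -67.0000° = -1.169371 rad
cos θ = 0.390731, sin θ = -0.920505 (intermediates below are computed at full precision and shown rounded to 5 d.p.)
v1: (-5,4) → rotate → (1.72836,6.16545) → ×s → (2.58390,9.21735) → (2.58,9.22)
v2: (-2.5,-3) → rotate → (-3.73834,1.12907) → ×s → (-5.58882,1.68796) → (-5.59,1.69)
v3: (-1,-5) → rotate → (-4.99326,-1.03315) → ×s → (-7.46492,-1.54456) → (-7.46,-1.54)
v4: (2.5,-3) → rotate → (-1.78469,-3.47346) → ×s → (-2.66811,-5.19282) → (-2.67,-5.19)
v5: (2.5,-1) → rotate → (0.05632,-2.69199) → ×s → (0.08420,-4.02453) → (0.08,-4.02)
v6: (2,5) → rotate → (5.38399,0.11265) → ×s → (8.04906,0.16841) → (8.05,0.17)

Cross-section at z=2: (2.58,9.22) (-5.59,1.69) (-7.46,-1.54) (-2.67,-5.19) (0.08,-4.02) (8.05,0.17)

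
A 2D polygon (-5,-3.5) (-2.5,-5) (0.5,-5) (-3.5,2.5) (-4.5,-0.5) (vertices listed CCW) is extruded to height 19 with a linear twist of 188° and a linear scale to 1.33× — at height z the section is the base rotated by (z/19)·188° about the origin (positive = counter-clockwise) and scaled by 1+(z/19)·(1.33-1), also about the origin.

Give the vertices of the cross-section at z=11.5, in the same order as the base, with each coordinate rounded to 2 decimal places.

t = z/height = 11.5/19 = 0.605263
s = 1 + (scale-1)·z/height = 1 + (1.33-1)·11.5/19 = 1.199737
θ = twist·z/height = 188°·11.5/19 = 113.7895° = 1.986001 rad
cos θ = -0.403377, sin θ = 0.915034 (intermediates below are computed at full precision and shown rounded to 5 d.p.)
v1: (-5,-3.5) → rotate → (5.21950,-3.16335) → ×s → (6.26203,-3.79519) → (6.26,-3.80)
v2: (-2.5,-5) → rotate → (5.58361,-0.27070) → ×s → (6.69886,-0.32477) → (6.70,-0.32)
v3: (0.5,-5) → rotate → (4.37348,2.47440) → ×s → (5.24703,2.96863) → (5.25,2.97)
v4: (-3.5,2.5) → rotate → (-0.87576,-4.21106) → ×s → (-1.05069,-5.05217) → (-1.05,-5.05)
v5: (-4.5,-0.5) → rotate → (2.27271,-3.91596) → ×s → (2.72666,-4.69813) → (2.73,-4.70)

Cross-section at z=11.5: (6.26,-3.80) (6.70,-0.32) (5.25,2.97) (-1.05,-5.05) (2.73,-4.70)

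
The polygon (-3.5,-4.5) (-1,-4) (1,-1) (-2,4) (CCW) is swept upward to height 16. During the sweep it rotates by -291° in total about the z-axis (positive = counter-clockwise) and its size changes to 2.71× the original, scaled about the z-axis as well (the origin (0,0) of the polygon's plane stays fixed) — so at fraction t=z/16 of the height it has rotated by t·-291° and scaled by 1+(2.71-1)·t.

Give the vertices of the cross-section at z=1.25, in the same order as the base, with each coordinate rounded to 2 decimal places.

Cross-section at z=1.25: (-5.63,-3.17) (-2.80,-3.74) (0.61,-1.48) (-0.34,5.06)

t = z/height = 1.25/16 = 0.078125
s = 1 + (scale-1)·z/height = 1 + (2.71-1)·1.25/16 = 1.133594
θ = twist·z/height = -291°·1.25/16 = -22.7344° = -0.396790 rad
cos θ = 0.922306, sin θ = -0.386459 (intermediates below are computed at full precision and shown rounded to 5 d.p.)
v1: (-3.5,-4.5) → rotate → (-4.96714,-2.79777) → ×s → (-5.63072,-3.17154) → (-5.63,-3.17)
v2: (-1,-4) → rotate → (-2.46814,-3.30277) → ×s → (-2.79787,-3.74400) → (-2.80,-3.74)
v3: (1,-1) → rotate → (0.53585,-1.30877) → ×s → (0.60743,-1.48361) → (0.61,-1.48)
v4: (-2,4) → rotate → (-0.29877,4.46214) → ×s → (-0.33869,5.05826) → (-0.34,5.06)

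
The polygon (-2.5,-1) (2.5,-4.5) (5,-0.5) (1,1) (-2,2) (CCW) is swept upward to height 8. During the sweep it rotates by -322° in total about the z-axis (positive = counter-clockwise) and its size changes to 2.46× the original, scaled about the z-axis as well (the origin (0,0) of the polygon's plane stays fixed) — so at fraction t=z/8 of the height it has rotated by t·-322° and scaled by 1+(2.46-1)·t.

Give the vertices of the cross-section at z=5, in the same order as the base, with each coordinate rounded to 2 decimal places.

Cross-section at z=5: (5.15,0.05) (-1.34,9.75) (-8.57,4.36) (-2.48,-1.09) (2.18,-4.95)

t = z/height = 5/8 = 0.625
s = 1 + (scale-1)·z/height = 1 + (2.46-1)·5/8 = 1.912500
θ = twist·z/height = -322°·5/8 = -201.2500° = -3.512475 rad
cos θ = -0.932008, sin θ = 0.362438 (intermediates below are computed at full precision and shown rounded to 5 d.p.)
v1: (-2.5,-1) → rotate → (2.69246,0.02591) → ×s → (5.14933,0.04956) → (5.15,0.05)
v2: (2.5,-4.5) → rotate → (-0.69905,5.10013) → ×s → (-1.33693,9.75400) → (-1.34,9.75)
v3: (5,-0.5) → rotate → (-4.47882,2.27819) → ×s → (-8.56574,4.35705) → (-8.57,4.36)
v4: (1,1) → rotate → (-1.29445,-0.56957) → ×s → (-2.47563,-1.08930) → (-2.48,-1.09)
v5: (-2,2) → rotate → (1.13914,-2.58889) → ×s → (2.17860,-4.95126) → (2.18,-4.95)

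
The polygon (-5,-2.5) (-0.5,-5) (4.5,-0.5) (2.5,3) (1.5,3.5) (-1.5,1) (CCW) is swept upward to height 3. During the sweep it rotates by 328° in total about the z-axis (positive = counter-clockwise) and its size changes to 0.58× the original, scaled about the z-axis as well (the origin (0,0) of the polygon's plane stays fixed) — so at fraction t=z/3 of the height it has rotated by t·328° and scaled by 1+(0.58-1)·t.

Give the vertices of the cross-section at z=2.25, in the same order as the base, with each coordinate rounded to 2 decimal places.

Cross-section at z=2.25: (-0.17,3.83) (-2.99,1.71) (-1.57,-2.68) (1.18,-2.40) (1.77,-1.91) (1.04,0.66)

t = z/height = 2.25/3 = 0.75
s = 1 + (scale-1)·z/height = 1 + (0.58-1)·2.25/3 = 0.685000
θ = twist·z/height = 328°·2.25/3 = 246.0000° = 4.293510 rad
cos θ = -0.406737, sin θ = -0.913545 (intermediates below are computed at full precision and shown rounded to 5 d.p.)
v1: (-5,-2.5) → rotate → (-0.25018,5.58457) → ×s → (-0.17137,3.82543) → (-0.17,3.83)
v2: (-0.5,-5) → rotate → (-4.36436,2.49046) → ×s → (-2.98959,1.70596) → (-2.99,1.71)
v3: (4.5,-0.5) → rotate → (-2.28709,-3.90759) → ×s → (-1.56666,-2.67670) → (-1.57,-2.68)
v4: (2.5,3) → rotate → (1.72379,-3.50407) → ×s → (1.18080,-2.40029) → (1.18,-2.40)
v5: (1.5,3.5) → rotate → (2.58730,-2.79390) → ×s → (1.77230,-1.91382) → (1.77,-1.91)
v6: (-1.5,1) → rotate → (1.52365,0.96358) → ×s → (1.04370,0.66005) → (1.04,0.66)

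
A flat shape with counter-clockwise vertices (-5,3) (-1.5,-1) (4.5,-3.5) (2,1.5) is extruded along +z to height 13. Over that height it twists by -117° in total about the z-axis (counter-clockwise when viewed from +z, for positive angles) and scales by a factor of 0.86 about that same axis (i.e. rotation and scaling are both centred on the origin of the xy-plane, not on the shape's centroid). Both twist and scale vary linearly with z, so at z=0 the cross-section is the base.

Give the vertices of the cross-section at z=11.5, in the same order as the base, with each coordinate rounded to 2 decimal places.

t = z/height = 11.5/13 = 0.884615
s = 1 + (scale-1)·z/height = 1 + (0.86-1)·11.5/13 = 0.876154
θ = twist·z/height = -117°·11.5/13 = -103.5000° = -1.806416 rad
cos θ = -0.233445, sin θ = -0.972370 (intermediates below are computed at full precision and shown rounded to 5 d.p.)
v1: (-5,3) → rotate → (4.08434,4.16151) → ×s → (3.57851,3.64613) → (3.58,3.65)
v2: (-1.5,-1) → rotate → (-0.62220,1.69200) → ×s → (-0.54514,1.48245) → (-0.55,1.48)
v3: (4.5,-3.5) → rotate → (-4.45380,-3.55861) → ×s → (-3.90221,-3.11789) → (-3.90,-3.12)
v4: (2,1.5) → rotate → (0.99166,-2.29491) → ×s → (0.86885,-2.01069) → (0.87,-2.01)

Cross-section at z=11.5: (3.58,3.65) (-0.55,1.48) (-3.90,-3.12) (0.87,-2.01)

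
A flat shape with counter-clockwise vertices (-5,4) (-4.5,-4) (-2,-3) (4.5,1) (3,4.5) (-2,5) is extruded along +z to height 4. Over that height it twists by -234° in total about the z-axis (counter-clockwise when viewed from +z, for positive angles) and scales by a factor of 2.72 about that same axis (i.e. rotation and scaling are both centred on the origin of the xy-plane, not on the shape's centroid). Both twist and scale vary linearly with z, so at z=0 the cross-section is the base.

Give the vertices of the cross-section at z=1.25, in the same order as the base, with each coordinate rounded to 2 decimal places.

Cross-section at z=1.25: (3.65,9.14) (-7.89,4.84) (-5.31,1.60) (3.48,-6.17) (7.96,-2.41) (6.46,5.17)

t = z/height = 1.25/4 = 0.3125
s = 1 + (scale-1)·z/height = 1 + (2.72-1)·1.25/4 = 1.537500
θ = twist·z/height = -234°·1.25/4 = -73.1250° = -1.276272 rad
cos θ = 0.290285, sin θ = -0.956940 (intermediates below are computed at full precision and shown rounded to 5 d.p.)
v1: (-5,4) → rotate → (2.37634,5.94584) → ×s → (3.65362,9.14173) → (3.65,9.14)
v2: (-4.5,-4) → rotate → (-5.13404,3.14509) → ×s → (-7.89359,4.83558) → (-7.89,4.84)
v3: (-2,-3) → rotate → (-3.45139,1.04303) → ×s → (-5.30651,1.60365) → (-5.31,1.60)
v4: (4.5,1) → rotate → (2.26322,-4.01595) → ×s → (3.47970,-6.17452) → (3.48,-6.17)
v5: (3,4.5) → rotate → (5.17709,-1.56454) → ×s → (7.95977,-2.40548) → (7.96,-2.41)
v6: (-2,5) → rotate → (4.20413,3.36530) → ×s → (6.46385,5.17415) → (6.46,5.17)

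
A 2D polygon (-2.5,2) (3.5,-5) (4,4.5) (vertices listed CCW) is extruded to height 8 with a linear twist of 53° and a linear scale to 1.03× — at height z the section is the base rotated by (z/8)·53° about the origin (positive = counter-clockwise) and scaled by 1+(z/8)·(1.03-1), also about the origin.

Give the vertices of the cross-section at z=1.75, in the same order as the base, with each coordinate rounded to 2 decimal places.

t = z/height = 1.75/8 = 0.21875
s = 1 + (scale-1)·z/height = 1 + (1.03-1)·1.75/8 = 1.006563
θ = twist·z/height = 53°·1.75/8 = 11.5938° = 0.202349 rad
cos θ = 0.979597, sin θ = 0.200971 (intermediates below are computed at full precision and shown rounded to 5 d.p.)
v1: (-2.5,2) → rotate → (-2.85094,1.45677) → ×s → (-2.86964,1.46633) → (-2.87,1.47)
v2: (3.5,-5) → rotate → (4.43345,-4.19459) → ×s → (4.46254,-4.22211) → (4.46,-4.22)
v3: (4,4.5) → rotate → (3.01402,5.21207) → ×s → (3.03380,5.24628) → (3.03,5.25)

Cross-section at z=1.75: (-2.87,1.47) (4.46,-4.22) (3.03,5.25)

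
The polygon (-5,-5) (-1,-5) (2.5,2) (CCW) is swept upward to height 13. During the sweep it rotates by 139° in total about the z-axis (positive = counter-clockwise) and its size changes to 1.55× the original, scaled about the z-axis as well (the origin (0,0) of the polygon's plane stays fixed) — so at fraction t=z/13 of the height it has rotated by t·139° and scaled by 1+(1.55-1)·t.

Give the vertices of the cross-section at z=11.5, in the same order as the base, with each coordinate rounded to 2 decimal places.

Cross-section at z=11.5: (10.28,-2.19) (7.05,2.80) (-4.52,1.50)

t = z/height = 11.5/13 = 0.884615
s = 1 + (scale-1)·z/height = 1 + (1.55-1)·11.5/13 = 1.486538
θ = twist·z/height = 139°·11.5/13 = 122.9615° = 2.146084 rad
cos θ = -0.544076, sin θ = 0.839036 (intermediates below are computed at full precision and shown rounded to 5 d.p.)
v1: (-5,-5) → rotate → (6.91556,-1.47480) → ×s → (10.28025,-2.19235) → (10.28,-2.19)
v2: (-1,-5) → rotate → (4.73926,1.88134) → ×s → (7.04509,2.79669) → (7.05,2.80)
v3: (2.5,2) → rotate → (-3.03826,1.00944) → ×s → (-4.51649,1.50057) → (-4.52,1.50)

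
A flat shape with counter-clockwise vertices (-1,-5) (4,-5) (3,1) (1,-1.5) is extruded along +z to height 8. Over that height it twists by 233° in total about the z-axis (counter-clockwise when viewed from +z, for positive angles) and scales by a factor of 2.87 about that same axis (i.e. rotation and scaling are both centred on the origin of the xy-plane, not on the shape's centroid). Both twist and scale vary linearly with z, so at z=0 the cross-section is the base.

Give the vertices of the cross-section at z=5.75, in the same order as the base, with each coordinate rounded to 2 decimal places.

Cross-section at z=5.75: (4.83,10.93) (-6.61,13.48) (-7.37,-0.76) (-1.53,3.94)

t = z/height = 5.75/8 = 0.71875
s = 1 + (scale-1)·z/height = 1 + (2.87-1)·5.75/8 = 2.344063
θ = twist·z/height = 233°·5.75/8 = 167.4688° = 2.922881 rad
cos θ = -0.976178, sin θ = 0.216972 (intermediates below are computed at full precision and shown rounded to 5 d.p.)
v1: (-1,-5) → rotate → (2.06104,4.66392) → ×s → (4.83120,10.93251) → (4.83,10.93)
v2: (4,-5) → rotate → (-2.81985,5.74878) → ×s → (-6.60991,13.47549) → (-6.61,13.48)
v3: (3,1) → rotate → (-3.14551,-0.32526) → ×s → (-7.37326,-0.76243) → (-7.37,-0.76)
v4: (1,-1.5) → rotate → (-0.65072,1.68124) → ×s → (-1.52533,3.94093) → (-1.53,3.94)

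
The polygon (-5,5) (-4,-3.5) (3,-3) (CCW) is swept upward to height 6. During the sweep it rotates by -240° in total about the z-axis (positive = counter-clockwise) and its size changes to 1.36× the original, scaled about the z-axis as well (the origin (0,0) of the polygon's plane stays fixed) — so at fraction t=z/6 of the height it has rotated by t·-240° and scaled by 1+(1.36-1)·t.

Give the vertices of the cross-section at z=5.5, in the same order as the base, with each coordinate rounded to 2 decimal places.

Cross-section at z=5.5: (0.82,-9.37) (7.07,0.15) (-0.49,5.62)

t = z/height = 5.5/6 = 0.916667
s = 1 + (scale-1)·z/height = 1 + (1.36-1)·5.5/6 = 1.330000
θ = twist·z/height = -240°·5.5/6 = -220.0000° = -3.839724 rad
cos θ = -0.766044, sin θ = 0.642788 (intermediates below are computed at full precision and shown rounded to 5 d.p.)
v1: (-5,5) → rotate → (0.61628,-7.04416) → ×s → (0.81966,-9.36873) → (0.82,-9.37)
v2: (-4,-3.5) → rotate → (5.31393,0.11001) → ×s → (7.06753,0.14631) → (7.07,0.15)
v3: (3,-3) → rotate → (-0.36977,4.22650) → ×s → (-0.49179,5.62124) → (-0.49,5.62)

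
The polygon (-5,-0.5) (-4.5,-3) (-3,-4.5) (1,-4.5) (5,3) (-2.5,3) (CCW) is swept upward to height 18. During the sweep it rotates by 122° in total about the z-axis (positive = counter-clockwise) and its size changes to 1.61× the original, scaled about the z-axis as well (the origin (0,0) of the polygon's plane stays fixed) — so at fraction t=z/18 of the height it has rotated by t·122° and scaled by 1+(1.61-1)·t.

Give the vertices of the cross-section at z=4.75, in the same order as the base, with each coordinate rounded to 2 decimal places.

t = z/height = 4.75/18 = 0.263889
s = 1 + (scale-1)·z/height = 1 + (1.61-1)·4.75/18 = 1.160972
θ = twist·z/height = 122°·4.75/18 = 32.1944° = 0.561899 rad
cos θ = 0.846245, sin θ = 0.532794 (intermediates below are computed at full precision and shown rounded to 5 d.p.)
v1: (-5,-0.5) → rotate → (-3.96483,-3.08709) → ×s → (-4.60305,-3.58403) → (-4.60,-3.58)
v2: (-4.5,-3) → rotate → (-2.20972,-4.93631) → ×s → (-2.56542,-5.73092) → (-2.57,-5.73)
v3: (-3,-4.5) → rotate → (-0.14116,-5.40648) → ×s → (-0.16388,-6.27678) → (-0.16,-6.28)
v4: (1,-4.5) → rotate → (3.24382,-3.27531) → ×s → (3.76598,-3.80254) → (3.77,-3.80)
v5: (5,3) → rotate → (2.63284,5.20271) → ×s → (3.05666,6.04020) → (3.06,6.04)
v6: (-2.5,3) → rotate → (-3.71399,1.20675) → ×s → (-4.31184,1.40100) → (-4.31,1.40)

Cross-section at z=4.75: (-4.60,-3.58) (-2.57,-5.73) (-0.16,-6.28) (3.77,-3.80) (3.06,6.04) (-4.31,1.40)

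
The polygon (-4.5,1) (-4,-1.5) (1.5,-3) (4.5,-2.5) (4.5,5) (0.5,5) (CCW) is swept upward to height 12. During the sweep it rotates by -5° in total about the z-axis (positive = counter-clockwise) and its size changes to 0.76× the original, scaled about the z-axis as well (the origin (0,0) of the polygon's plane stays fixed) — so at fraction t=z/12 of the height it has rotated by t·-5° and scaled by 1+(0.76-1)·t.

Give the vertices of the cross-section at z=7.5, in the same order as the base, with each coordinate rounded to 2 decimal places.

Cross-section at z=7.5: (-3.77,1.06) (-3.46,-1.09) (1.13,-2.62) (3.70,-2.33) (4.05,4.04) (0.66,4.22)

t = z/height = 7.5/12 = 0.625
s = 1 + (scale-1)·z/height = 1 + (0.76-1)·7.5/12 = 0.850000
θ = twist·z/height = -5°·7.5/12 = -3.1250° = -0.054542 rad
cos θ = 0.998513, sin θ = -0.054515 (intermediates below are computed at full precision and shown rounded to 5 d.p.)
v1: (-4.5,1) → rotate → (-4.43879,1.24383) → ×s → (-3.77297,1.05725) → (-3.77,1.06)
v2: (-4,-1.5) → rotate → (-4.07582,-1.27971) → ×s → (-3.46445,-1.08775) → (-3.46,-1.09)
v3: (1.5,-3) → rotate → (1.33423,-3.07731) → ×s → (1.13409,-2.61571) → (1.13,-2.62)
v4: (4.5,-2.5) → rotate → (4.35702,-2.74160) → ×s → (3.70347,-2.33036) → (3.70,-2.33)
v5: (4.5,5) → rotate → (4.76588,4.74725) → ×s → (4.05100,4.03516) → (4.05,4.04)
v6: (0.5,5) → rotate → (0.77183,4.96531) → ×s → (0.65605,4.22051) → (0.66,4.22)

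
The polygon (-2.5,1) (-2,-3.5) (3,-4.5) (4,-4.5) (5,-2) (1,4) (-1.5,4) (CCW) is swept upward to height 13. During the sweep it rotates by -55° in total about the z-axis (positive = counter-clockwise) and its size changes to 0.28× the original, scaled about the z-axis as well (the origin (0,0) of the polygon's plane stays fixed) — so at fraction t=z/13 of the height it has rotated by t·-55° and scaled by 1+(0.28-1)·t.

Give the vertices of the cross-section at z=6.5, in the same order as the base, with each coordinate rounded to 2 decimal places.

t = z/height = 6.5/13 = 0.5
s = 1 + (scale-1)·z/height = 1 + (0.28-1)·6.5/13 = 0.640000
θ = twist·z/height = -55°·6.5/13 = -27.5000° = -0.479966 rad
cos θ = 0.887011, sin θ = -0.461749 (intermediates below are computed at full precision and shown rounded to 5 d.p.)
v1: (-2.5,1) → rotate → (-1.75578,2.04138) → ×s → (-1.12370,1.30648) → (-1.12,1.31)
v2: (-2,-3.5) → rotate → (-3.39014,-2.18104) → ×s → (-2.16969,-1.39587) → (-2.17,-1.40)
v3: (3,-4.5) → rotate → (0.58316,-5.37679) → ×s → (0.37322,-3.44115) → (0.37,-3.44)
v4: (4,-4.5) → rotate → (1.47017,-5.83854) → ×s → (0.94091,-3.73667) → (0.94,-3.74)
v5: (5,-2) → rotate → (3.51156,-4.08276) → ×s → (2.24740,-2.61297) → (2.25,-2.61)
v6: (1,4) → rotate → (2.73401,3.08629) → ×s → (1.74976,1.97523) → (1.75,1.98)
v7: (-1.5,4) → rotate → (0.51648,4.24067) → ×s → (0.33055,2.71403) → (0.33,2.71)

Cross-section at z=6.5: (-1.12,1.31) (-2.17,-1.40) (0.37,-3.44) (0.94,-3.74) (2.25,-2.61) (1.75,1.98) (0.33,2.71)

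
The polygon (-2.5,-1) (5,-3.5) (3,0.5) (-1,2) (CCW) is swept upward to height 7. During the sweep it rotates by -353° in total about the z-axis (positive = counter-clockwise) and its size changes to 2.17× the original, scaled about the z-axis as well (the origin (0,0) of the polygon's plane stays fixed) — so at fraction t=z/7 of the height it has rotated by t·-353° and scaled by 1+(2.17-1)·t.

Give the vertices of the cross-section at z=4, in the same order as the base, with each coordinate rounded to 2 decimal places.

t = z/height = 4/7 = 0.571429
s = 1 + (scale-1)·z/height = 1 + (2.17-1)·4/7 = 1.668571
θ = twist·z/height = -353°·4/7 = -201.7143° = -3.520578 rad
cos θ = -0.929040, sin θ = 0.369978 (intermediates below are computed at full precision and shown rounded to 5 d.p.)
v1: (-2.5,-1) → rotate → (2.69258,0.00409) → ×s → (4.49276,0.00683) → (4.49,0.01)
v2: (5,-3.5) → rotate → (-3.35028,5.10153) → ×s → (-5.59018,8.51227) → (-5.59,8.51)
v3: (3,0.5) → rotate → (-2.97211,0.64542) → ×s → (-4.95918,1.07692) → (-4.96,1.08)
v4: (-1,2) → rotate → (0.18908,-2.22806) → ×s → (0.31550,-3.71768) → (0.32,-3.72)

Cross-section at z=4: (4.49,0.01) (-5.59,8.51) (-4.96,1.08) (0.32,-3.72)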